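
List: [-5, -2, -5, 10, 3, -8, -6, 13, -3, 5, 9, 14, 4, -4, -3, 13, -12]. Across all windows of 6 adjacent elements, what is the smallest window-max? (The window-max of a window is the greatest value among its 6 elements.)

(-5, -2, -5, 10, 3, -8) → max 10
(-2, -5, 10, 3, -8, -6) → max 10
(-5, 10, 3, -8, -6, 13) → max 13
(10, 3, -8, -6, 13, -3) → max 13
(3, -8, -6, 13, -3, 5) → max 13
(-8, -6, 13, -3, 5, 9) → max 13
(-6, 13, -3, 5, 9, 14) → max 14
(13, -3, 5, 9, 14, 4) → max 14
(-3, 5, 9, 14, 4, -4) → max 14
(5, 9, 14, 4, -4, -3) → max 14
(9, 14, 4, -4, -3, 13) → max 14
(14, 4, -4, -3, 13, -12) → max 14
Smallest of these is 10.

10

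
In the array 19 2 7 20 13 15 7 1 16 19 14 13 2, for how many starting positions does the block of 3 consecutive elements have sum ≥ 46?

3

[19, 2, 7] → sum 28
[2, 7, 20] → sum 29
[7, 20, 13] → sum 40
[20, 13, 15] → sum 48  ≥ 46 ✓
[13, 15, 7] → sum 35
[15, 7, 1] → sum 23
[7, 1, 16] → sum 24
[1, 16, 19] → sum 36
[16, 19, 14] → sum 49  ≥ 46 ✓
[19, 14, 13] → sum 46  ≥ 46 ✓
[14, 13, 2] → sum 29
3 windows satisfy the condition.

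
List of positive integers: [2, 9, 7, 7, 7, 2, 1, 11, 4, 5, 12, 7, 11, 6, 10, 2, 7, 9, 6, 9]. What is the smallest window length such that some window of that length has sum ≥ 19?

add 2: running sum 2 < 19
add 9: running sum 11 < 19
add 7: running sum 18 < 19
add 7: shortest ending here [9, 7, 7] sum 23, len 3
add 7: shortest ending here [7, 7, 7] sum 21, len 3
add 2: shortest ending here [7, 7, 7, 2] sum 23, len 4
add 1: shortest ending here [7, 7, 7, 2, 1] sum 24, len 5
add 11: shortest ending here [7, 2, 1, 11] sum 21, len 4
add 4: shortest ending here [7, 2, 1, 11, 4] sum 25, len 5
add 5: shortest ending here [11, 4, 5] sum 20, len 3
add 12: shortest ending here [4, 5, 12] sum 21, len 3
add 7: shortest ending here [12, 7] sum 19, len 2
add 11: shortest ending here [12, 7, 11] sum 30, len 3
add 6: shortest ending here [7, 11, 6] sum 24, len 3
add 10: shortest ending here [11, 6, 10] sum 27, len 3
add 2: shortest ending here [11, 6, 10, 2] sum 29, len 4
add 7: shortest ending here [10, 2, 7] sum 19, len 3
add 9: shortest ending here [10, 2, 7, 9] sum 28, len 4
add 6: shortest ending here [7, 9, 6] sum 22, len 3
add 9: shortest ending here [9, 6, 9] sum 24, len 3
Shortest qualifying length: 2.

2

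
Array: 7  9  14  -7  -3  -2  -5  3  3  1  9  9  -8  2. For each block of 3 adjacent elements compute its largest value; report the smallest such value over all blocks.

[7, 9, 14] → max 14
[9, 14, -7] → max 14
[14, -7, -3] → max 14
[-7, -3, -2] → max -2
[-3, -2, -5] → max -2
[-2, -5, 3] → max 3
[-5, 3, 3] → max 3
[3, 3, 1] → max 3
[3, 1, 9] → max 9
[1, 9, 9] → max 9
[9, 9, -8] → max 9
[9, -8, 2] → max 9
Smallest of these is -2.

-2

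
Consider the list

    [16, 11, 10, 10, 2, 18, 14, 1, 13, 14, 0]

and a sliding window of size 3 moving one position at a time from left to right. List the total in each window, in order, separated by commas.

37, 31, 22, 30, 34, 33, 28, 28, 27

Sliding a size-3 window across the 11 values:
16 11 10 → sum 37
11 10 10 → sum 31
10 10 2 → sum 22
10 2 18 → sum 30
2 18 14 → sum 34
18 14 1 → sum 33
14 1 13 → sum 28
1 13 14 → sum 28
13 14 0 → sum 27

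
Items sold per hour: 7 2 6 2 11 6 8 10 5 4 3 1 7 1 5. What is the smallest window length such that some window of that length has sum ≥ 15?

2

Extend right; whenever the sum reaches 15, record the length and shrink from the left:
add 7: running sum 7 < 15
add 2: running sum 9 < 15
add 6: shortest ending here [7, 2, 6] sum 15, len 3
add 2: shortest ending here [7, 2, 6, 2] sum 17, len 4
add 11: shortest ending here [6, 2, 11] sum 19, len 3
add 6: shortest ending here [11, 6] sum 17, len 2
add 8: shortest ending here [11, 6, 8] sum 25, len 3
add 10: shortest ending here [8, 10] sum 18, len 2
add 5: shortest ending here [10, 5] sum 15, len 2
add 4: shortest ending here [10, 5, 4] sum 19, len 3
add 3: shortest ending here [10, 5, 4, 3] sum 22, len 4
add 1: shortest ending here [10, 5, 4, 3, 1] sum 23, len 5
add 7: shortest ending here [4, 3, 1, 7] sum 15, len 4
add 1: shortest ending here [4, 3, 1, 7, 1] sum 16, len 5
add 5: shortest ending here [3, 1, 7, 1, 5] sum 17, len 5
Shortest qualifying length: 2.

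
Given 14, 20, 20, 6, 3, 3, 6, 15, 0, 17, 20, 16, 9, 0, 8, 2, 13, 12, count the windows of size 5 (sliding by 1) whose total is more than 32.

12

14 20 20 6 3 → sum 63  > 32 ✓
20 20 6 3 3 → sum 52  > 32 ✓
20 6 3 3 6 → sum 38  > 32 ✓
6 3 3 6 15 → sum 33  > 32 ✓
3 3 6 15 0 → sum 27
3 6 15 0 17 → sum 41  > 32 ✓
6 15 0 17 20 → sum 58  > 32 ✓
15 0 17 20 16 → sum 68  > 32 ✓
0 17 20 16 9 → sum 62  > 32 ✓
17 20 16 9 0 → sum 62  > 32 ✓
20 16 9 0 8 → sum 53  > 32 ✓
16 9 0 8 2 → sum 35  > 32 ✓
9 0 8 2 13 → sum 32
0 8 2 13 12 → sum 35  > 32 ✓
12 windows satisfy the condition.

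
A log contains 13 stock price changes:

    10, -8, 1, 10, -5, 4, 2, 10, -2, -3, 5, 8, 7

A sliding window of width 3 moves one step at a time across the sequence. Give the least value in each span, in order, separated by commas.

[10, -8, 1] → min -8
[-8, 1, 10] → min -8
[1, 10, -5] → min -5
[10, -5, 4] → min -5
[-5, 4, 2] → min -5
[4, 2, 10] → min 2
[2, 10, -2] → min -2
[10, -2, -3] → min -3
[-2, -3, 5] → min -3
[-3, 5, 8] → min -3
[5, 8, 7] → min 5

-8, -8, -5, -5, -5, 2, -2, -3, -3, -3, 5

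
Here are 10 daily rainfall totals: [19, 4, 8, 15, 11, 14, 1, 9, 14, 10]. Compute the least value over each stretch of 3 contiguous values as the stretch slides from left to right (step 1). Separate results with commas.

19 4 8 → min 4
4 8 15 → min 4
8 15 11 → min 8
15 11 14 → min 11
11 14 1 → min 1
14 1 9 → min 1
1 9 14 → min 1
9 14 10 → min 9

4, 4, 8, 11, 1, 1, 1, 9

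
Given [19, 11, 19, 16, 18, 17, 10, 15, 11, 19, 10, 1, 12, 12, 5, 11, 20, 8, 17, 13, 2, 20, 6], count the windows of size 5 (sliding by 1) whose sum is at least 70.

[19, 11, 19, 16, 18] → sum 83  ≥ 70 ✓
[11, 19, 16, 18, 17] → sum 81  ≥ 70 ✓
[19, 16, 18, 17, 10] → sum 80  ≥ 70 ✓
[16, 18, 17, 10, 15] → sum 76  ≥ 70 ✓
[18, 17, 10, 15, 11] → sum 71  ≥ 70 ✓
[17, 10, 15, 11, 19] → sum 72  ≥ 70 ✓
[10, 15, 11, 19, 10] → sum 65
[15, 11, 19, 10, 1] → sum 56
[11, 19, 10, 1, 12] → sum 53
[19, 10, 1, 12, 12] → sum 54
[10, 1, 12, 12, 5] → sum 40
[1, 12, 12, 5, 11] → sum 41
[12, 12, 5, 11, 20] → sum 60
[12, 5, 11, 20, 8] → sum 56
[5, 11, 20, 8, 17] → sum 61
[11, 20, 8, 17, 13] → sum 69
[20, 8, 17, 13, 2] → sum 60
[8, 17, 13, 2, 20] → sum 60
[17, 13, 2, 20, 6] → sum 58
6 windows satisfy the condition.

6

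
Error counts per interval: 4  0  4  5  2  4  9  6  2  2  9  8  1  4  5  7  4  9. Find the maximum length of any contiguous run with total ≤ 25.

→ 4: sum 4, len 1
→ 0: sum 4, len 2
→ 4: sum 8, len 3
→ 5: sum 13, len 4
→ 2: sum 15, len 5
→ 4: sum 19, len 6
→ 9 (dropped 4): sum 24, len 6
→ 6 (dropped 0, 4, 5): sum 21, len 4
→ 2: sum 23, len 5
→ 2: sum 25, len 6
→ 9 (dropped 2, 4, 9): sum 19, len 4
→ 8 (dropped 6): sum 21, len 4
→ 1: sum 22, len 5
→ 4 (dropped 2): sum 24, len 5
→ 5 (dropped 2, 9): sum 18, len 4
→ 7: sum 25, len 5
→ 4 (dropped 8): sum 21, len 5
→ 9 (dropped 1, 4): sum 25, len 4
Longest length seen: 6.

6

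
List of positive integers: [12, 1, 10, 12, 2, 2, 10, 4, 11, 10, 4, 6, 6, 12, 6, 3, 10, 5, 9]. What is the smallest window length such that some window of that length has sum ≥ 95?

13

add 12: running sum 12 < 95
add 1: running sum 13 < 95
add 10: running sum 23 < 95
add 12: running sum 35 < 95
add 2: running sum 37 < 95
add 2: running sum 39 < 95
add 10: running sum 49 < 95
add 4: running sum 53 < 95
add 11: running sum 64 < 95
add 10: running sum 74 < 95
add 4: running sum 78 < 95
add 6: running sum 84 < 95
add 6: running sum 90 < 95
end 13: [12, 1, 10, 12, 2, 2, 10, 4, 11, 10, 4, 6, 6, 12] sum 102, len 14
end 14: [10, 12, 2, 2, 10, 4, 11, 10, 4, 6, 6, 12, 6] sum 95, len 13
end 15: [10, 12, 2, 2, 10, 4, 11, 10, 4, 6, 6, 12, 6, 3] sum 98, len 14
end 16: [12, 2, 2, 10, 4, 11, 10, 4, 6, 6, 12, 6, 3, 10] sum 98, len 14
end 17: [12, 2, 2, 10, 4, 11, 10, 4, 6, 6, 12, 6, 3, 10, 5] sum 103, len 15
end 18: [10, 4, 11, 10, 4, 6, 6, 12, 6, 3, 10, 5, 9] sum 96, len 13
Shortest qualifying length: 13.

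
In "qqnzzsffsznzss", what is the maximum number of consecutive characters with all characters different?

add q: [q] len 1
add q (repeat q, move left end past it): [q] len 1
add n: [q, n] len 2
add z: [q, n, z] len 3
add z (repeat z, move left end past it): [z] len 1
add s: [z, s] len 2
add f: [z, s, f] len 3
add f (repeat f, move left end past it): [f] len 1
add s: [f, s] len 2
add z: [f, s, z] len 3
add n: [f, s, z, n] len 4
add z (repeat z, move left end past it): [n, z] len 2
add s: [n, z, s] len 3
add s (repeat s, move left end past it): [s] len 1
Longest all-distinct length: 4.

4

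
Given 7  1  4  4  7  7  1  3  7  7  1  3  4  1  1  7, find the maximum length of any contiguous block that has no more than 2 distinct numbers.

add 7: window [7] (1 distinct), len 1
add 1: window [7, 1] (2 distinct), len 2
add 4: window [1, 4] (2 distinct), len 2
add 4: window [1, 4, 4] (2 distinct), len 3
add 7: window [4, 4, 7] (2 distinct), len 3
add 7: window [4, 4, 7, 7] (2 distinct), len 4
add 1: window [7, 7, 1] (2 distinct), len 3
add 3: window [1, 3] (2 distinct), len 2
add 7: window [3, 7] (2 distinct), len 2
add 7: window [3, 7, 7] (2 distinct), len 3
add 1: window [7, 7, 1] (2 distinct), len 3
add 3: window [1, 3] (2 distinct), len 2
add 4: window [3, 4] (2 distinct), len 2
add 1: window [4, 1] (2 distinct), len 2
add 1: window [4, 1, 1] (2 distinct), len 3
add 7: window [1, 1, 7] (2 distinct), len 3
Longest length with ≤2 distinct: 4.

4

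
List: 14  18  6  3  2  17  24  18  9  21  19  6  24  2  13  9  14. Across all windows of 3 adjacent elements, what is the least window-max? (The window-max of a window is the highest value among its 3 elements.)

Each size-3 window and its max:
(14, 18, 6) → max 18
(18, 6, 3) → max 18
(6, 3, 2) → max 6
(3, 2, 17) → max 17
(2, 17, 24) → max 24
(17, 24, 18) → max 24
(24, 18, 9) → max 24
(18, 9, 21) → max 21
(9, 21, 19) → max 21
(21, 19, 6) → max 21
(19, 6, 24) → max 24
(6, 24, 2) → max 24
(24, 2, 13) → max 24
(2, 13, 9) → max 13
(13, 9, 14) → max 14
Least of these is 6.

6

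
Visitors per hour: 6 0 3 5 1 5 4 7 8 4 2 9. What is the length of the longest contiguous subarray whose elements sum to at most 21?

add 6: [6] sum 6, len 1
add 0: [6, 0] sum 6, len 2
add 3: [6, 0, 3] sum 9, len 3
add 5: [6, 0, 3, 5] sum 14, len 4
add 1: [6, 0, 3, 5, 1] sum 15, len 5
add 5: [6, 0, 3, 5, 1, 5] sum 20, len 6
add 4: [0, 3, 5, 1, 5, 4] sum 18, len 6
add 7: [1, 5, 4, 7] sum 17, len 4
add 8: [4, 7, 8] sum 19, len 3
add 4: [7, 8, 4] sum 19, len 3
add 2: [7, 8, 4, 2] sum 21, len 4
add 9: [4, 2, 9] sum 15, len 3
Longest length seen: 6.

6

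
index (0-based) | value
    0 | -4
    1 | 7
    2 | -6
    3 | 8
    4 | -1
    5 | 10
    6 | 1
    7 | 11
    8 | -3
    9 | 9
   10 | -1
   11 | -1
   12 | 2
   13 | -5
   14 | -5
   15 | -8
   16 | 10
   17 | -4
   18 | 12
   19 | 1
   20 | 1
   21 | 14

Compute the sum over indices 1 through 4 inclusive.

Elements at indices 1..4: 7, -6, 8, -1
sum(7, -6, 8, -1) = 8

8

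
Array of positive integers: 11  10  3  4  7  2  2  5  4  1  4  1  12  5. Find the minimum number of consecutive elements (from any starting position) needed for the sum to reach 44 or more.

8

add 11: running sum 11 < 44
add 10: running sum 21 < 44
add 3: running sum 24 < 44
add 4: running sum 28 < 44
add 7: running sum 35 < 44
add 2: running sum 37 < 44
add 2: running sum 39 < 44
add 5: shortest ending here [11, 10, 3, 4, 7, 2, 2, 5] sum 44, len 8
add 4: shortest ending here [11, 10, 3, 4, 7, 2, 2, 5, 4] sum 48, len 9
add 1: shortest ending here [11, 10, 3, 4, 7, 2, 2, 5, 4, 1] sum 49, len 10
add 4: shortest ending here [11, 10, 3, 4, 7, 2, 2, 5, 4, 1, 4] sum 53, len 11
add 1: shortest ending here [11, 10, 3, 4, 7, 2, 2, 5, 4, 1, 4, 1] sum 54, len 12
add 12: shortest ending here [3, 4, 7, 2, 2, 5, 4, 1, 4, 1, 12] sum 45, len 11
add 5: shortest ending here [4, 7, 2, 2, 5, 4, 1, 4, 1, 12, 5] sum 47, len 11
Shortest qualifying length: 8.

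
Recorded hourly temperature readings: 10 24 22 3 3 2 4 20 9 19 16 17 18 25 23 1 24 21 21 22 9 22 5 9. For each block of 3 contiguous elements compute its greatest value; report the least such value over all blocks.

3

Window maxs for each of the 22 positions:
10 24 22 → max 24
24 22 3 → max 24
22 3 3 → max 22
3 3 2 → max 3
3 2 4 → max 4
2 4 20 → max 20
4 20 9 → max 20
20 9 19 → max 20
9 19 16 → max 19
19 16 17 → max 19
16 17 18 → max 18
17 18 25 → max 25
18 25 23 → max 25
25 23 1 → max 25
23 1 24 → max 24
1 24 21 → max 24
24 21 21 → max 24
21 21 22 → max 22
21 22 9 → max 22
22 9 22 → max 22
9 22 5 → max 22
22 5 9 → max 22
Least of these is 3.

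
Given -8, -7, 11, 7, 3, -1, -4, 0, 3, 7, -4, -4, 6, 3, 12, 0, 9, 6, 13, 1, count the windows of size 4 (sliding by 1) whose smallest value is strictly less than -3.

11

-8 -7 11 7 → min -8  < -3 ✓
-7 11 7 3 → min -7  < -3 ✓
11 7 3 -1 → min -1
7 3 -1 -4 → min -4  < -3 ✓
3 -1 -4 0 → min -4  < -3 ✓
-1 -4 0 3 → min -4  < -3 ✓
-4 0 3 7 → min -4  < -3 ✓
0 3 7 -4 → min -4  < -3 ✓
3 7 -4 -4 → min -4  < -3 ✓
7 -4 -4 6 → min -4  < -3 ✓
-4 -4 6 3 → min -4  < -3 ✓
-4 6 3 12 → min -4  < -3 ✓
6 3 12 0 → min 0
3 12 0 9 → min 0
12 0 9 6 → min 0
0 9 6 13 → min 0
9 6 13 1 → min 1
11 windows satisfy the condition.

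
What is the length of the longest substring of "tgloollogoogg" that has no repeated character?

4

[t] len 1
[t, g] len 2
[t, g, l] len 3
[t, g, l, o] len 4
[o] len 1
[o, l] len 2
[l] len 1
[l, o] len 2
[l, o, g] len 3
[g, o] len 2
[o] len 1
[o, g] len 2
[g] len 1
Longest all-distinct length: 4.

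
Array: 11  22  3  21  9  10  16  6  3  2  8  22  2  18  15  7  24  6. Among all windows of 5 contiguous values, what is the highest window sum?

70

(11, 22, 3, 21, 9) → sum 66
(22, 3, 21, 9, 10) → sum 65
(3, 21, 9, 10, 16) → sum 59
(21, 9, 10, 16, 6) → sum 62
(9, 10, 16, 6, 3) → sum 44
(10, 16, 6, 3, 2) → sum 37
(16, 6, 3, 2, 8) → sum 35
(6, 3, 2, 8, 22) → sum 41
(3, 2, 8, 22, 2) → sum 37
(2, 8, 22, 2, 18) → sum 52
(8, 22, 2, 18, 15) → sum 65
(22, 2, 18, 15, 7) → sum 64
(2, 18, 15, 7, 24) → sum 66
(18, 15, 7, 24, 6) → sum 70
Highest of these is 70.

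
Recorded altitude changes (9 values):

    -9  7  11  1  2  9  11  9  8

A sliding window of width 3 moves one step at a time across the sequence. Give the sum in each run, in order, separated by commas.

9, 19, 14, 12, 22, 29, 28

(-9, 7, 11) → sum 9
(7, 11, 1) → sum 19
(11, 1, 2) → sum 14
(1, 2, 9) → sum 12
(2, 9, 11) → sum 22
(9, 11, 9) → sum 29
(11, 9, 8) → sum 28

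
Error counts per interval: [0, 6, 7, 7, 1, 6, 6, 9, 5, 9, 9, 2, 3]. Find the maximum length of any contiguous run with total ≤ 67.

12

Extend to the right; shrink from the left whenever the sum exceeds 67:
add 0: [0] sum 0, len 1
add 6: [0, 6] sum 6, len 2
add 7: [0, 6, 7] sum 13, len 3
add 7: [0, 6, 7, 7] sum 20, len 4
add 1: [0, 6, 7, 7, 1] sum 21, len 5
add 6: [0, 6, 7, 7, 1, 6] sum 27, len 6
add 6: [0, 6, 7, 7, 1, 6, 6] sum 33, len 7
add 9: [0, 6, 7, 7, 1, 6, 6, 9] sum 42, len 8
add 5: [0, 6, 7, 7, 1, 6, 6, 9, 5] sum 47, len 9
add 9: [0, 6, 7, 7, 1, 6, 6, 9, 5, 9] sum 56, len 10
add 9: [0, 6, 7, 7, 1, 6, 6, 9, 5, 9, 9] sum 65, len 11
add 2: [0, 6, 7, 7, 1, 6, 6, 9, 5, 9, 9, 2] sum 67, len 12
add 3: [7, 7, 1, 6, 6, 9, 5, 9, 9, 2, 3] sum 64, len 11
Longest length seen: 12.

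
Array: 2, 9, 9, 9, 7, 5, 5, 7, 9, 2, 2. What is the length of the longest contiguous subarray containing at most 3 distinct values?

Extend right; when distinct count exceeds 3, shrink from the left:
add 2: window [2] (1 distinct), len 1
add 9: window [2, 9] (2 distinct), len 2
add 9: window [2, 9, 9] (2 distinct), len 3
add 9: window [2, 9, 9, 9] (2 distinct), len 4
add 7: window [2, 9, 9, 9, 7] (3 distinct), len 5
add 5: window [9, 9, 9, 7, 5] (3 distinct), len 5
add 5: window [9, 9, 9, 7, 5, 5] (3 distinct), len 6
add 7: window [9, 9, 9, 7, 5, 5, 7] (3 distinct), len 7
add 9: window [9, 9, 9, 7, 5, 5, 7, 9] (3 distinct), len 8
add 2: window [7, 9, 2] (3 distinct), len 3
add 2: window [7, 9, 2, 2] (3 distinct), len 4
Longest length with ≤3 distinct: 8.

8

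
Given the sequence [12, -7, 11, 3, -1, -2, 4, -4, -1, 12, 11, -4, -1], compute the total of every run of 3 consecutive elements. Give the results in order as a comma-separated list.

Sliding a size-3 window across the 13 values:
[12, -7, 11] → sum 16
[-7, 11, 3] → sum 7
[11, 3, -1] → sum 13
[3, -1, -2] → sum 0
[-1, -2, 4] → sum 1
[-2, 4, -4] → sum -2
[4, -4, -1] → sum -1
[-4, -1, 12] → sum 7
[-1, 12, 11] → sum 22
[12, 11, -4] → sum 19
[11, -4, -1] → sum 6

16, 7, 13, 0, 1, -2, -1, 7, 22, 19, 6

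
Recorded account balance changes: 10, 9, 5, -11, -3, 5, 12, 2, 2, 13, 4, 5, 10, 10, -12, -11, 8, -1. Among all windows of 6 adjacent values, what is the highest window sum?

44

Each size-6 window and its sum:
[10, 9, 5, -11, -3, 5] → sum 15
[9, 5, -11, -3, 5, 12] → sum 17
[5, -11, -3, 5, 12, 2] → sum 10
[-11, -3, 5, 12, 2, 2] → sum 7
[-3, 5, 12, 2, 2, 13] → sum 31
[5, 12, 2, 2, 13, 4] → sum 38
[12, 2, 2, 13, 4, 5] → sum 38
[2, 2, 13, 4, 5, 10] → sum 36
[2, 13, 4, 5, 10, 10] → sum 44
[13, 4, 5, 10, 10, -12] → sum 30
[4, 5, 10, 10, -12, -11] → sum 6
[5, 10, 10, -12, -11, 8] → sum 10
[10, 10, -12, -11, 8, -1] → sum 4
Highest of these is 44.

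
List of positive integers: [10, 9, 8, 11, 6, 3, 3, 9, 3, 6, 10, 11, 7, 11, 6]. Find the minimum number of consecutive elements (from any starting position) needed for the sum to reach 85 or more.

12

add 10: running sum 10 < 85
add 9: running sum 19 < 85
add 8: running sum 27 < 85
add 11: running sum 38 < 85
add 6: running sum 44 < 85
add 3: running sum 47 < 85
add 3: running sum 50 < 85
add 9: running sum 59 < 85
add 3: running sum 62 < 85
add 6: running sum 68 < 85
add 10: running sum 78 < 85
end 11: [10, 9, 8, 11, 6, 3, 3, 9, 3, 6, 10, 11] sum 89, len 12
end 12: [9, 8, 11, 6, 3, 3, 9, 3, 6, 10, 11, 7] sum 86, len 12
end 13: [8, 11, 6, 3, 3, 9, 3, 6, 10, 11, 7, 11] sum 88, len 12
end 14: [11, 6, 3, 3, 9, 3, 6, 10, 11, 7, 11, 6] sum 86, len 12
Shortest qualifying length: 12.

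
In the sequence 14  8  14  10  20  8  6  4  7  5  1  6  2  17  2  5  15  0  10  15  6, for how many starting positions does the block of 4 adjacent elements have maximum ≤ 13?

5

14 8 14 10 → max 14
8 14 10 20 → max 20
14 10 20 8 → max 20
10 20 8 6 → max 20
20 8 6 4 → max 20
8 6 4 7 → max 8  ≤ 13 ✓
6 4 7 5 → max 7  ≤ 13 ✓
4 7 5 1 → max 7  ≤ 13 ✓
7 5 1 6 → max 7  ≤ 13 ✓
5 1 6 2 → max 6  ≤ 13 ✓
1 6 2 17 → max 17
6 2 17 2 → max 17
2 17 2 5 → max 17
17 2 5 15 → max 17
2 5 15 0 → max 15
5 15 0 10 → max 15
15 0 10 15 → max 15
0 10 15 6 → max 15
5 windows satisfy the condition.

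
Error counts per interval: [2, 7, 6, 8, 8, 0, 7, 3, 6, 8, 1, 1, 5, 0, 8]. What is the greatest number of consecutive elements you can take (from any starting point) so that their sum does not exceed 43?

add 2: [2] sum 2, len 1
add 7: [2, 7] sum 9, len 2
add 6: [2, 7, 6] sum 15, len 3
add 8: [2, 7, 6, 8] sum 23, len 4
add 8: [2, 7, 6, 8, 8] sum 31, len 5
add 0: [2, 7, 6, 8, 8, 0] sum 31, len 6
add 7: [2, 7, 6, 8, 8, 0, 7] sum 38, len 7
add 3: [2, 7, 6, 8, 8, 0, 7, 3] sum 41, len 8
add 6: [6, 8, 8, 0, 7, 3, 6] sum 38, len 7
add 8: [8, 8, 0, 7, 3, 6, 8] sum 40, len 7
add 1: [8, 8, 0, 7, 3, 6, 8, 1] sum 41, len 8
add 1: [8, 8, 0, 7, 3, 6, 8, 1, 1] sum 42, len 9
add 5: [8, 0, 7, 3, 6, 8, 1, 1, 5] sum 39, len 9
add 0: [8, 0, 7, 3, 6, 8, 1, 1, 5, 0] sum 39, len 10
add 8: [0, 7, 3, 6, 8, 1, 1, 5, 0, 8] sum 39, len 10
Longest length seen: 10.

10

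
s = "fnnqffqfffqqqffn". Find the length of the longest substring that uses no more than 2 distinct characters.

[f] 1 distinct, len 1
[f, n] 2 distinct, len 2
[f, n, n] 2 distinct, len 3
[n, n, q] 2 distinct, len 3
[q, f] 2 distinct, len 2
[q, f, f] 2 distinct, len 3
[q, f, f, q] 2 distinct, len 4
[q, f, f, q, f] 2 distinct, len 5
[q, f, f, q, f, f] 2 distinct, len 6
[q, f, f, q, f, f, f] 2 distinct, len 7
[q, f, f, q, f, f, f, q] 2 distinct, len 8
[q, f, f, q, f, f, f, q, q] 2 distinct, len 9
[q, f, f, q, f, f, f, q, q, q] 2 distinct, len 10
[q, f, f, q, f, f, f, q, q, q, f] 2 distinct, len 11
[q, f, f, q, f, f, f, q, q, q, f, f] 2 distinct, len 12
[f, f, n] 2 distinct, len 3
Longest length with ≤2 distinct: 12.

12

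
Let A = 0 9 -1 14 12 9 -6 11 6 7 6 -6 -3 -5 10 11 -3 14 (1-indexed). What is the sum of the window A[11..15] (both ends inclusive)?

2

Elements at indices 11..15: 6, -6, -3, -5, 10
sum(6, -6, -3, -5, 10) = 2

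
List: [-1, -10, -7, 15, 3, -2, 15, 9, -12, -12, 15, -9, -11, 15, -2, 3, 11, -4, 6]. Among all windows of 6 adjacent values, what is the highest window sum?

Each size-6 window and its sum:
[-1, -10, -7, 15, 3, -2] → sum -2
[-10, -7, 15, 3, -2, 15] → sum 14
[-7, 15, 3, -2, 15, 9] → sum 33
[15, 3, -2, 15, 9, -12] → sum 28
[3, -2, 15, 9, -12, -12] → sum 1
[-2, 15, 9, -12, -12, 15] → sum 13
[15, 9, -12, -12, 15, -9] → sum 6
[9, -12, -12, 15, -9, -11] → sum -20
[-12, -12, 15, -9, -11, 15] → sum -14
[-12, 15, -9, -11, 15, -2] → sum -4
[15, -9, -11, 15, -2, 3] → sum 11
[-9, -11, 15, -2, 3, 11] → sum 7
[-11, 15, -2, 3, 11, -4] → sum 12
[15, -2, 3, 11, -4, 6] → sum 29
Highest of these is 33.

33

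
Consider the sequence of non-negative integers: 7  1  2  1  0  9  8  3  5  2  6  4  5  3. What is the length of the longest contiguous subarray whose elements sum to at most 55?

13

→ 7: sum 7, len 1
→ 1: sum 8, len 2
→ 2: sum 10, len 3
→ 1: sum 11, len 4
→ 0: sum 11, len 5
→ 9: sum 20, len 6
→ 8: sum 28, len 7
→ 3: sum 31, len 8
→ 5: sum 36, len 9
→ 2: sum 38, len 10
→ 6: sum 44, len 11
→ 4: sum 48, len 12
→ 5: sum 53, len 13
→ 3 (dropped 7): sum 49, len 13
Longest length seen: 13.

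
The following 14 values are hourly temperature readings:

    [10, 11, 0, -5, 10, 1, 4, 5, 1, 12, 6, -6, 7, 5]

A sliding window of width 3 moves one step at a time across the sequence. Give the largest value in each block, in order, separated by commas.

11, 11, 10, 10, 10, 5, 5, 12, 12, 12, 7, 7

10 11 0 → max 11
11 0 -5 → max 11
0 -5 10 → max 10
-5 10 1 → max 10
10 1 4 → max 10
1 4 5 → max 5
4 5 1 → max 5
5 1 12 → max 12
1 12 6 → max 12
12 6 -6 → max 12
6 -6 7 → max 7
-6 7 5 → max 7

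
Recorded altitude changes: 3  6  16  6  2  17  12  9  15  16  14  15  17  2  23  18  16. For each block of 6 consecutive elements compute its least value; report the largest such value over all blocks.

[3, 6, 16, 6, 2, 17] → min 2
[6, 16, 6, 2, 17, 12] → min 2
[16, 6, 2, 17, 12, 9] → min 2
[6, 2, 17, 12, 9, 15] → min 2
[2, 17, 12, 9, 15, 16] → min 2
[17, 12, 9, 15, 16, 14] → min 9
[12, 9, 15, 16, 14, 15] → min 9
[9, 15, 16, 14, 15, 17] → min 9
[15, 16, 14, 15, 17, 2] → min 2
[16, 14, 15, 17, 2, 23] → min 2
[14, 15, 17, 2, 23, 18] → min 2
[15, 17, 2, 23, 18, 16] → min 2
Largest of these is 9.

9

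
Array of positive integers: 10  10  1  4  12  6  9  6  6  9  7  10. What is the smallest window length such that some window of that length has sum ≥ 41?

6

Extend right; whenever the sum reaches 41, record the length and shrink from the left:
add 10: running sum 10 < 41
add 10: running sum 20 < 41
add 1: running sum 21 < 41
add 4: running sum 25 < 41
add 12: running sum 37 < 41
end 5: [10, 10, 1, 4, 12, 6] sum 43, len 6
end 6: [10, 1, 4, 12, 6, 9] sum 42, len 6
end 7: [10, 1, 4, 12, 6, 9, 6] sum 48, len 7
end 8: [4, 12, 6, 9, 6, 6] sum 43, len 6
end 9: [12, 6, 9, 6, 6, 9] sum 48, len 6
end 10: [6, 9, 6, 6, 9, 7] sum 43, len 6
end 11: [9, 6, 6, 9, 7, 10] sum 47, len 6
Shortest qualifying length: 6.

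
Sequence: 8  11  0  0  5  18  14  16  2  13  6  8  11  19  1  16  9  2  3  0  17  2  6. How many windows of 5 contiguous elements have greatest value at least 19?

(8, 11, 0, 0, 5) → max 11
(11, 0, 0, 5, 18) → max 18
(0, 0, 5, 18, 14) → max 18
(0, 5, 18, 14, 16) → max 18
(5, 18, 14, 16, 2) → max 18
(18, 14, 16, 2, 13) → max 18
(14, 16, 2, 13, 6) → max 16
(16, 2, 13, 6, 8) → max 16
(2, 13, 6, 8, 11) → max 13
(13, 6, 8, 11, 19) → max 19  ≥ 19 ✓
(6, 8, 11, 19, 1) → max 19  ≥ 19 ✓
(8, 11, 19, 1, 16) → max 19  ≥ 19 ✓
(11, 19, 1, 16, 9) → max 19  ≥ 19 ✓
(19, 1, 16, 9, 2) → max 19  ≥ 19 ✓
(1, 16, 9, 2, 3) → max 16
(16, 9, 2, 3, 0) → max 16
(9, 2, 3, 0, 17) → max 17
(2, 3, 0, 17, 2) → max 17
(3, 0, 17, 2, 6) → max 17
5 windows satisfy the condition.

5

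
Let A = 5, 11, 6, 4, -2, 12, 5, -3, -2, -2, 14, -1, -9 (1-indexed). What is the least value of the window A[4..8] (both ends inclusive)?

-3

Elements at indices 4..8: 4, -2, 12, 5, -3
min(4, -2, 12, 5, -3) = -3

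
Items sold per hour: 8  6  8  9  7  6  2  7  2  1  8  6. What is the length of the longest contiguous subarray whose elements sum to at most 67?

11

Extend to the right; shrink from the left whenever the sum exceeds 67:
→ 8: sum 8, len 1
→ 6: sum 14, len 2
→ 8: sum 22, len 3
→ 9: sum 31, len 4
→ 7: sum 38, len 5
→ 6: sum 44, len 6
→ 2: sum 46, len 7
→ 7: sum 53, len 8
→ 2: sum 55, len 9
→ 1: sum 56, len 10
→ 8: sum 64, len 11
→ 6 (dropped 8): sum 62, len 11
Longest length seen: 11.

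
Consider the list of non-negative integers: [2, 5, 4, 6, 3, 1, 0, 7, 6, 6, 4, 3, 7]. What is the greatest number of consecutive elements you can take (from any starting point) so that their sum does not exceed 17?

5

Extend to the right; shrink from the left whenever the sum exceeds 17:
→ 2: sum 2, len 1
→ 5: sum 7, len 2
→ 4: sum 11, len 3
→ 6: sum 17, len 4
→ 3 (dropped 2, 5): sum 13, len 3
→ 1: sum 14, len 4
→ 0: sum 14, len 5
→ 7 (dropped 4): sum 17, len 5
→ 6 (dropped 6): sum 17, len 5
→ 6 (dropped 3, 1, 0, 7): sum 12, len 2
→ 4: sum 16, len 3
→ 3 (dropped 6): sum 13, len 3
→ 7 (dropped 6): sum 14, len 3
Longest length seen: 5.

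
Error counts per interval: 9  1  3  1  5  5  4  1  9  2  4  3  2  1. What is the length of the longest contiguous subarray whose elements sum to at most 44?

→ 9: sum 9, len 1
→ 1: sum 10, len 2
→ 3: sum 13, len 3
→ 1: sum 14, len 4
→ 5: sum 19, len 5
→ 5: sum 24, len 6
→ 4: sum 28, len 7
→ 1: sum 29, len 8
→ 9: sum 38, len 9
→ 2: sum 40, len 10
→ 4: sum 44, len 11
→ 3 (dropped 9): sum 38, len 11
→ 2: sum 40, len 12
→ 1: sum 41, len 13
Longest length seen: 13.

13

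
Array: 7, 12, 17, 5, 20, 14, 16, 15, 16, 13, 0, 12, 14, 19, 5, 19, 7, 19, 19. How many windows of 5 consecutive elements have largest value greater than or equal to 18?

11

[7, 12, 17, 5, 20] → max 20  ≥ 18 ✓
[12, 17, 5, 20, 14] → max 20  ≥ 18 ✓
[17, 5, 20, 14, 16] → max 20  ≥ 18 ✓
[5, 20, 14, 16, 15] → max 20  ≥ 18 ✓
[20, 14, 16, 15, 16] → max 20  ≥ 18 ✓
[14, 16, 15, 16, 13] → max 16
[16, 15, 16, 13, 0] → max 16
[15, 16, 13, 0, 12] → max 16
[16, 13, 0, 12, 14] → max 16
[13, 0, 12, 14, 19] → max 19  ≥ 18 ✓
[0, 12, 14, 19, 5] → max 19  ≥ 18 ✓
[12, 14, 19, 5, 19] → max 19  ≥ 18 ✓
[14, 19, 5, 19, 7] → max 19  ≥ 18 ✓
[19, 5, 19, 7, 19] → max 19  ≥ 18 ✓
[5, 19, 7, 19, 19] → max 19  ≥ 18 ✓
11 windows satisfy the condition.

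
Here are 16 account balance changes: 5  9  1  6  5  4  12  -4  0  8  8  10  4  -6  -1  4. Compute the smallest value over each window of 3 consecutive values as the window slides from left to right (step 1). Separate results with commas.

Sliding a size-3 window across the 16 values:
5 9 1 → min 1
9 1 6 → min 1
1 6 5 → min 1
6 5 4 → min 4
5 4 12 → min 4
4 12 -4 → min -4
12 -4 0 → min -4
-4 0 8 → min -4
0 8 8 → min 0
8 8 10 → min 8
8 10 4 → min 4
10 4 -6 → min -6
4 -6 -1 → min -6
-6 -1 4 → min -6

1, 1, 1, 4, 4, -4, -4, -4, 0, 8, 4, -6, -6, -6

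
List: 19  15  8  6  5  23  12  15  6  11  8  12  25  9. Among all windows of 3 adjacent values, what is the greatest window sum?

50

Each size-3 window and its sum:
19 15 8 → sum 42
15 8 6 → sum 29
8 6 5 → sum 19
6 5 23 → sum 34
5 23 12 → sum 40
23 12 15 → sum 50
12 15 6 → sum 33
15 6 11 → sum 32
6 11 8 → sum 25
11 8 12 → sum 31
8 12 25 → sum 45
12 25 9 → sum 46
Greatest of these is 50.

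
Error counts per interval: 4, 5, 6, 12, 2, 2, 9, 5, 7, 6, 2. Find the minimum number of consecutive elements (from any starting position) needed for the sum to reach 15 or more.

2

add 4: running sum 4 < 15
add 5: running sum 9 < 15
end 2: [4, 5, 6] sum 15, len 3
end 3: [6, 12] sum 18, len 2
end 4: [6, 12, 2] sum 20, len 3
end 5: [12, 2, 2] sum 16, len 3
end 6: [12, 2, 2, 9] sum 25, len 4
end 7: [2, 9, 5] sum 16, len 3
end 8: [9, 5, 7] sum 21, len 3
end 9: [5, 7, 6] sum 18, len 3
end 10: [7, 6, 2] sum 15, len 3
Shortest qualifying length: 2.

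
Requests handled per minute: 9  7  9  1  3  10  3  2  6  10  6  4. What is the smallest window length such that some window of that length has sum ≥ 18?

add 9: running sum 9 < 18
add 7: running sum 16 < 18
end 2: [9, 7, 9] sum 25, len 3
end 3: [9, 7, 9, 1] sum 26, len 4
end 4: [7, 9, 1, 3] sum 20, len 4
end 5: [9, 1, 3, 10] sum 23, len 4
end 6: [9, 1, 3, 10, 3] sum 26, len 5
end 7: [3, 10, 3, 2] sum 18, len 4
end 8: [10, 3, 2, 6] sum 21, len 4
end 9: [2, 6, 10] sum 18, len 3
end 10: [6, 10, 6] sum 22, len 3
end 11: [10, 6, 4] sum 20, len 3
Shortest qualifying length: 3.

3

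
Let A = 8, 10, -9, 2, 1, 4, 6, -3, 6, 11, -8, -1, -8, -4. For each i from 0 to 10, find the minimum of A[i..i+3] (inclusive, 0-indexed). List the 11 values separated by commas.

-9, -9, -9, 1, -3, -3, -3, -8, -8, -8, -8

Sliding a size-4 window across the 14 values:
8 10 -9 2 → min -9
10 -9 2 1 → min -9
-9 2 1 4 → min -9
2 1 4 6 → min 1
1 4 6 -3 → min -3
4 6 -3 6 → min -3
6 -3 6 11 → min -3
-3 6 11 -8 → min -8
6 11 -8 -1 → min -8
11 -8 -1 -8 → min -8
-8 -1 -8 -4 → min -8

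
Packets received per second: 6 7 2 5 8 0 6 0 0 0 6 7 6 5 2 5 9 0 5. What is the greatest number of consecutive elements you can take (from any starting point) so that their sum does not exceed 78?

18

[6] sum 6 len 1
[6, 7] sum 13 len 2
[6, 7, 2] sum 15 len 3
[6, 7, 2, 5] sum 20 len 4
[6, 7, 2, 5, 8] sum 28 len 5
[6, 7, 2, 5, 8, 0] sum 28 len 6
[6, 7, 2, 5, 8, 0, 6] sum 34 len 7
[6, 7, 2, 5, 8, 0, 6, 0] sum 34 len 8
[6, 7, 2, 5, 8, 0, 6, 0, 0] sum 34 len 9
[6, 7, 2, 5, 8, 0, 6, 0, 0, 0] sum 34 len 10
[6, 7, 2, 5, 8, 0, 6, 0, 0, 0, 6] sum 40 len 11
[6, 7, 2, 5, 8, 0, 6, 0, 0, 0, 6, 7] sum 47 len 12
[6, 7, 2, 5, 8, 0, 6, 0, 0, 0, 6, 7, 6] sum 53 len 13
[6, 7, 2, 5, 8, 0, 6, 0, 0, 0, 6, 7, 6, 5] sum 58 len 14
[6, 7, 2, 5, 8, 0, 6, 0, 0, 0, 6, 7, 6, 5, 2] sum 60 len 15
[6, 7, 2, 5, 8, 0, 6, 0, 0, 0, 6, 7, 6, 5, 2, 5] sum 65 len 16
[6, 7, 2, 5, 8, 0, 6, 0, 0, 0, 6, 7, 6, 5, 2, 5, 9] sum 74 len 17
[6, 7, 2, 5, 8, 0, 6, 0, 0, 0, 6, 7, 6, 5, 2, 5, 9, 0] sum 74 len 18
[7, 2, 5, 8, 0, 6, 0, 0, 0, 6, 7, 6, 5, 2, 5, 9, 0, 5] sum 73 len 18
Longest length seen: 18.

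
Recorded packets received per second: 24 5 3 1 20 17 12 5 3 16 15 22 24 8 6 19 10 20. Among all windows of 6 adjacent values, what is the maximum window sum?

94

Each size-6 window and its sum:
(24, 5, 3, 1, 20, 17) → sum 70
(5, 3, 1, 20, 17, 12) → sum 58
(3, 1, 20, 17, 12, 5) → sum 58
(1, 20, 17, 12, 5, 3) → sum 58
(20, 17, 12, 5, 3, 16) → sum 73
(17, 12, 5, 3, 16, 15) → sum 68
(12, 5, 3, 16, 15, 22) → sum 73
(5, 3, 16, 15, 22, 24) → sum 85
(3, 16, 15, 22, 24, 8) → sum 88
(16, 15, 22, 24, 8, 6) → sum 91
(15, 22, 24, 8, 6, 19) → sum 94
(22, 24, 8, 6, 19, 10) → sum 89
(24, 8, 6, 19, 10, 20) → sum 87
Maximum of these is 94.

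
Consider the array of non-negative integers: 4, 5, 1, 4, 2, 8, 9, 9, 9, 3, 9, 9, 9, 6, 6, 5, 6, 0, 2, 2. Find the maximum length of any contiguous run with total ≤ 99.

18

[4] sum 4 len 1
[4, 5] sum 9 len 2
[4, 5, 1] sum 10 len 3
[4, 5, 1, 4] sum 14 len 4
[4, 5, 1, 4, 2] sum 16 len 5
[4, 5, 1, 4, 2, 8] sum 24 len 6
[4, 5, 1, 4, 2, 8, 9] sum 33 len 7
[4, 5, 1, 4, 2, 8, 9, 9] sum 42 len 8
[4, 5, 1, 4, 2, 8, 9, 9, 9] sum 51 len 9
[4, 5, 1, 4, 2, 8, 9, 9, 9, 3] sum 54 len 10
[4, 5, 1, 4, 2, 8, 9, 9, 9, 3, 9] sum 63 len 11
[4, 5, 1, 4, 2, 8, 9, 9, 9, 3, 9, 9] sum 72 len 12
[4, 5, 1, 4, 2, 8, 9, 9, 9, 3, 9, 9, 9] sum 81 len 13
[4, 5, 1, 4, 2, 8, 9, 9, 9, 3, 9, 9, 9, 6] sum 87 len 14
[4, 5, 1, 4, 2, 8, 9, 9, 9, 3, 9, 9, 9, 6, 6] sum 93 len 15
[4, 5, 1, 4, 2, 8, 9, 9, 9, 3, 9, 9, 9, 6, 6, 5] sum 98 len 16
[1, 4, 2, 8, 9, 9, 9, 3, 9, 9, 9, 6, 6, 5, 6] sum 95 len 15
[1, 4, 2, 8, 9, 9, 9, 3, 9, 9, 9, 6, 6, 5, 6, 0] sum 95 len 16
[1, 4, 2, 8, 9, 9, 9, 3, 9, 9, 9, 6, 6, 5, 6, 0, 2] sum 97 len 17
[1, 4, 2, 8, 9, 9, 9, 3, 9, 9, 9, 6, 6, 5, 6, 0, 2, 2] sum 99 len 18
Longest length seen: 18.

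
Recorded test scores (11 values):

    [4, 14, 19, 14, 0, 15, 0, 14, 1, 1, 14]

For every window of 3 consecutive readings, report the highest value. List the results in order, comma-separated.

(4, 14, 19) → max 19
(14, 19, 14) → max 19
(19, 14, 0) → max 19
(14, 0, 15) → max 15
(0, 15, 0) → max 15
(15, 0, 14) → max 15
(0, 14, 1) → max 14
(14, 1, 1) → max 14
(1, 1, 14) → max 14

19, 19, 19, 15, 15, 15, 14, 14, 14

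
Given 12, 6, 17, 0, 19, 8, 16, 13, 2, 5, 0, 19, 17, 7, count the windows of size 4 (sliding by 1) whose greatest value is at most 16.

3

[12, 6, 17, 0] → max 17
[6, 17, 0, 19] → max 19
[17, 0, 19, 8] → max 19
[0, 19, 8, 16] → max 19
[19, 8, 16, 13] → max 19
[8, 16, 13, 2] → max 16  ≤ 16 ✓
[16, 13, 2, 5] → max 16  ≤ 16 ✓
[13, 2, 5, 0] → max 13  ≤ 16 ✓
[2, 5, 0, 19] → max 19
[5, 0, 19, 17] → max 19
[0, 19, 17, 7] → max 19
3 windows satisfy the condition.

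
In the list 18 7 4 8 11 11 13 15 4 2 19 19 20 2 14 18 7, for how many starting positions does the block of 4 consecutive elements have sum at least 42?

8

(18, 7, 4, 8) → sum 37
(7, 4, 8, 11) → sum 30
(4, 8, 11, 11) → sum 34
(8, 11, 11, 13) → sum 43  ≥ 42 ✓
(11, 11, 13, 15) → sum 50  ≥ 42 ✓
(11, 13, 15, 4) → sum 43  ≥ 42 ✓
(13, 15, 4, 2) → sum 34
(15, 4, 2, 19) → sum 40
(4, 2, 19, 19) → sum 44  ≥ 42 ✓
(2, 19, 19, 20) → sum 60  ≥ 42 ✓
(19, 19, 20, 2) → sum 60  ≥ 42 ✓
(19, 20, 2, 14) → sum 55  ≥ 42 ✓
(20, 2, 14, 18) → sum 54  ≥ 42 ✓
(2, 14, 18, 7) → sum 41
8 windows satisfy the condition.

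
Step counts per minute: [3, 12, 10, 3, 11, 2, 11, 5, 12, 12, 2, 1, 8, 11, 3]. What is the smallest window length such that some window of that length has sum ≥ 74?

9

add 3: running sum 3 < 74
add 12: running sum 15 < 74
add 10: running sum 25 < 74
add 3: running sum 28 < 74
add 11: running sum 39 < 74
add 2: running sum 41 < 74
add 11: running sum 52 < 74
add 5: running sum 57 < 74
add 12: running sum 69 < 74
add 12: shortest ending here [12, 10, 3, 11, 2, 11, 5, 12, 12] sum 78, len 9
add 2: shortest ending here [12, 10, 3, 11, 2, 11, 5, 12, 12, 2] sum 80, len 10
add 1: shortest ending here [12, 10, 3, 11, 2, 11, 5, 12, 12, 2, 1] sum 81, len 11
add 8: shortest ending here [10, 3, 11, 2, 11, 5, 12, 12, 2, 1, 8] sum 77, len 11
add 11: shortest ending here [11, 2, 11, 5, 12, 12, 2, 1, 8, 11] sum 75, len 10
add 3: shortest ending here [11, 2, 11, 5, 12, 12, 2, 1, 8, 11, 3] sum 78, len 11
Shortest qualifying length: 9.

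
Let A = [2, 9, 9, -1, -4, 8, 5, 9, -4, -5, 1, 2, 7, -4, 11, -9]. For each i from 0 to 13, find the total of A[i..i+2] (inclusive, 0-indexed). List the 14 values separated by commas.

20, 17, 4, 3, 9, 22, 10, 0, -8, -2, 10, 5, 14, -2

Sliding a size-3 window across the 16 values:
2 9 9 → sum 20
9 9 -1 → sum 17
9 -1 -4 → sum 4
-1 -4 8 → sum 3
-4 8 5 → sum 9
8 5 9 → sum 22
5 9 -4 → sum 10
9 -4 -5 → sum 0
-4 -5 1 → sum -8
-5 1 2 → sum -2
1 2 7 → sum 10
2 7 -4 → sum 5
7 -4 11 → sum 14
-4 11 -9 → sum -2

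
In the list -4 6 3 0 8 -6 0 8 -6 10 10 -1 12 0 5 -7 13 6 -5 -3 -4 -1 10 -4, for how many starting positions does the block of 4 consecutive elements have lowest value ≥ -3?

(-4, 6, 3, 0) → min -4
(6, 3, 0, 8) → min 0  ≥ -3 ✓
(3, 0, 8, -6) → min -6
(0, 8, -6, 0) → min -6
(8, -6, 0, 8) → min -6
(-6, 0, 8, -6) → min -6
(0, 8, -6, 10) → min -6
(8, -6, 10, 10) → min -6
(-6, 10, 10, -1) → min -6
(10, 10, -1, 12) → min -1  ≥ -3 ✓
(10, -1, 12, 0) → min -1  ≥ -3 ✓
(-1, 12, 0, 5) → min -1  ≥ -3 ✓
(12, 0, 5, -7) → min -7
(0, 5, -7, 13) → min -7
(5, -7, 13, 6) → min -7
(-7, 13, 6, -5) → min -7
(13, 6, -5, -3) → min -5
(6, -5, -3, -4) → min -5
(-5, -3, -4, -1) → min -5
(-3, -4, -1, 10) → min -4
(-4, -1, 10, -4) → min -4
4 windows satisfy the condition.

4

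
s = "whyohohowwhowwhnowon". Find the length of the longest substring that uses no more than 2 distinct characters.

Extend right; when distinct count exceeds 2, shrink from the left:
add w: window [w] (1 distinct), len 1
add h: window [w, h] (2 distinct), len 2
add y: window [h, y] (2 distinct), len 2
add o: window [y, o] (2 distinct), len 2
add h: window [o, h] (2 distinct), len 2
add o: window [o, h, o] (2 distinct), len 3
add h: window [o, h, o, h] (2 distinct), len 4
add o: window [o, h, o, h, o] (2 distinct), len 5
add w: window [o, w] (2 distinct), len 2
add w: window [o, w, w] (2 distinct), len 3
add h: window [w, w, h] (2 distinct), len 3
add o: window [h, o] (2 distinct), len 2
add w: window [o, w] (2 distinct), len 2
add w: window [o, w, w] (2 distinct), len 3
add h: window [w, w, h] (2 distinct), len 3
add n: window [h, n] (2 distinct), len 2
add o: window [n, o] (2 distinct), len 2
add w: window [o, w] (2 distinct), len 2
add o: window [o, w, o] (2 distinct), len 3
add n: window [o, n] (2 distinct), len 2
Longest length with ≤2 distinct: 5.

5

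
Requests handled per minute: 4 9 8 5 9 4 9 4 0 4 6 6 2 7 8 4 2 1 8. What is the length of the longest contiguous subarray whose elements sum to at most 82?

Extend to the right; shrink from the left whenever the sum exceeds 82:
→ 4: sum 4, len 1
→ 9: sum 13, len 2
→ 8: sum 21, len 3
→ 5: sum 26, len 4
→ 9: sum 35, len 5
→ 4: sum 39, len 6
→ 9: sum 48, len 7
→ 4: sum 52, len 8
→ 0: sum 52, len 9
→ 4: sum 56, len 10
→ 6: sum 62, len 11
→ 6: sum 68, len 12
→ 2: sum 70, len 13
→ 7: sum 77, len 14
→ 8 (dropped 4): sum 81, len 14
→ 4 (dropped 9): sum 76, len 14
→ 2: sum 78, len 15
→ 1: sum 79, len 16
→ 8 (dropped 8): sum 79, len 16
Longest length seen: 16.

16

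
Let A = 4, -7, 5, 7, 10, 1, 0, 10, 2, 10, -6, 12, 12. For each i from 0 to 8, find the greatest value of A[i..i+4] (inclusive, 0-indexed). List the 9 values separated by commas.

10, 10, 10, 10, 10, 10, 10, 12, 12

4 -7 5 7 10 → max 10
-7 5 7 10 1 → max 10
5 7 10 1 0 → max 10
7 10 1 0 10 → max 10
10 1 0 10 2 → max 10
1 0 10 2 10 → max 10
0 10 2 10 -6 → max 10
10 2 10 -6 12 → max 12
2 10 -6 12 12 → max 12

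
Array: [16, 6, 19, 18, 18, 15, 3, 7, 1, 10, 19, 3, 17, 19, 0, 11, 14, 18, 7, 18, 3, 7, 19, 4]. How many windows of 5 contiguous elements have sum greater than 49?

16 6 19 18 18 → sum 77  > 49 ✓
6 19 18 18 15 → sum 76  > 49 ✓
19 18 18 15 3 → sum 73  > 49 ✓
18 18 15 3 7 → sum 61  > 49 ✓
18 15 3 7 1 → sum 44
15 3 7 1 10 → sum 36
3 7 1 10 19 → sum 40
7 1 10 19 3 → sum 40
1 10 19 3 17 → sum 50  > 49 ✓
10 19 3 17 19 → sum 68  > 49 ✓
19 3 17 19 0 → sum 58  > 49 ✓
3 17 19 0 11 → sum 50  > 49 ✓
17 19 0 11 14 → sum 61  > 49 ✓
19 0 11 14 18 → sum 62  > 49 ✓
0 11 14 18 7 → sum 50  > 49 ✓
11 14 18 7 18 → sum 68  > 49 ✓
14 18 7 18 3 → sum 60  > 49 ✓
18 7 18 3 7 → sum 53  > 49 ✓
7 18 3 7 19 → sum 54  > 49 ✓
18 3 7 19 4 → sum 51  > 49 ✓
16 windows satisfy the condition.

16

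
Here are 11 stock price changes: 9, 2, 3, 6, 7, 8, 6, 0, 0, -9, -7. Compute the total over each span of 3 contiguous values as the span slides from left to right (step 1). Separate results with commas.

9 2 3 → sum 14
2 3 6 → sum 11
3 6 7 → sum 16
6 7 8 → sum 21
7 8 6 → sum 21
8 6 0 → sum 14
6 0 0 → sum 6
0 0 -9 → sum -9
0 -9 -7 → sum -16

14, 11, 16, 21, 21, 14, 6, -9, -16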